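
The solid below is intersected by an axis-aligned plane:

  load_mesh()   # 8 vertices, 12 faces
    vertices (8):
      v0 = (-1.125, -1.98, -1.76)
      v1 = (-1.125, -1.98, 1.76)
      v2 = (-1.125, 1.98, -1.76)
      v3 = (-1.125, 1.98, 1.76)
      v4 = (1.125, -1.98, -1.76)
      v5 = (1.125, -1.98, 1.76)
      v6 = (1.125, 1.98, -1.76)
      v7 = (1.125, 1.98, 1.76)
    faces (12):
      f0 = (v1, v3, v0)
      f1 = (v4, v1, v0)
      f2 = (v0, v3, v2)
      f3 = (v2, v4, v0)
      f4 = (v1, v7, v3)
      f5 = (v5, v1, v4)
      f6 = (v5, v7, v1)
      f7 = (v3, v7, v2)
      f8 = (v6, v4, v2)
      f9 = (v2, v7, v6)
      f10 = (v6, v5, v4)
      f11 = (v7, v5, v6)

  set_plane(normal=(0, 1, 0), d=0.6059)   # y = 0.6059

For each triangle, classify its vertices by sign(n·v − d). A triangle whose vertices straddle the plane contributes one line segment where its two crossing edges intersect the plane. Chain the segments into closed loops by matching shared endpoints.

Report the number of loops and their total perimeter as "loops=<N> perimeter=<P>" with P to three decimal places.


loops=1 perimeter=11.540

Straddling triangles (8 of 12):
  (v1,v3,v0) [-+-] → (-1.125, 0.6059, 1.76)–(-1.125, 0.6059, 0.538578)  len=1.2214
  (v0,v3,v2) [-++] → (-1.125, 0.6059, 0.538578)–(-1.125, 0.6059, -1.76)  len=2.2986
  (v2,v4,v0) [+--] → (-0.344261, 0.6059, -1.76)–(-1.125, 0.6059, -1.76)  len=0.7807
  (v1,v7,v3) [-++] → (0.344261, 0.6059, 1.76)–(-1.125, 0.6059, 1.76)  len=1.4693
  (v5,v7,v1) [-+-] → (1.125, 0.6059, 1.76)–(0.344261, 0.6059, 1.76)  len=0.7807
  (v6,v4,v2) [+-+] → (1.125, 0.6059, -1.76)–(-0.344261, 0.6059, -1.76)  len=1.4693
  (v6,v5,v4) [+--] → (1.125, 0.6059, -0.538578)–(1.125, 0.6059, -1.76)  len=1.2214
  (v7,v5,v6) [+-+] → (1.125, 0.6059, 1.76)–(1.125, 0.6059, -0.538578)  len=2.2986

Chained into 1 loop(s):
  loop 1: 8 segments, perimeter = 11.5400
Total perimeter = 11.540


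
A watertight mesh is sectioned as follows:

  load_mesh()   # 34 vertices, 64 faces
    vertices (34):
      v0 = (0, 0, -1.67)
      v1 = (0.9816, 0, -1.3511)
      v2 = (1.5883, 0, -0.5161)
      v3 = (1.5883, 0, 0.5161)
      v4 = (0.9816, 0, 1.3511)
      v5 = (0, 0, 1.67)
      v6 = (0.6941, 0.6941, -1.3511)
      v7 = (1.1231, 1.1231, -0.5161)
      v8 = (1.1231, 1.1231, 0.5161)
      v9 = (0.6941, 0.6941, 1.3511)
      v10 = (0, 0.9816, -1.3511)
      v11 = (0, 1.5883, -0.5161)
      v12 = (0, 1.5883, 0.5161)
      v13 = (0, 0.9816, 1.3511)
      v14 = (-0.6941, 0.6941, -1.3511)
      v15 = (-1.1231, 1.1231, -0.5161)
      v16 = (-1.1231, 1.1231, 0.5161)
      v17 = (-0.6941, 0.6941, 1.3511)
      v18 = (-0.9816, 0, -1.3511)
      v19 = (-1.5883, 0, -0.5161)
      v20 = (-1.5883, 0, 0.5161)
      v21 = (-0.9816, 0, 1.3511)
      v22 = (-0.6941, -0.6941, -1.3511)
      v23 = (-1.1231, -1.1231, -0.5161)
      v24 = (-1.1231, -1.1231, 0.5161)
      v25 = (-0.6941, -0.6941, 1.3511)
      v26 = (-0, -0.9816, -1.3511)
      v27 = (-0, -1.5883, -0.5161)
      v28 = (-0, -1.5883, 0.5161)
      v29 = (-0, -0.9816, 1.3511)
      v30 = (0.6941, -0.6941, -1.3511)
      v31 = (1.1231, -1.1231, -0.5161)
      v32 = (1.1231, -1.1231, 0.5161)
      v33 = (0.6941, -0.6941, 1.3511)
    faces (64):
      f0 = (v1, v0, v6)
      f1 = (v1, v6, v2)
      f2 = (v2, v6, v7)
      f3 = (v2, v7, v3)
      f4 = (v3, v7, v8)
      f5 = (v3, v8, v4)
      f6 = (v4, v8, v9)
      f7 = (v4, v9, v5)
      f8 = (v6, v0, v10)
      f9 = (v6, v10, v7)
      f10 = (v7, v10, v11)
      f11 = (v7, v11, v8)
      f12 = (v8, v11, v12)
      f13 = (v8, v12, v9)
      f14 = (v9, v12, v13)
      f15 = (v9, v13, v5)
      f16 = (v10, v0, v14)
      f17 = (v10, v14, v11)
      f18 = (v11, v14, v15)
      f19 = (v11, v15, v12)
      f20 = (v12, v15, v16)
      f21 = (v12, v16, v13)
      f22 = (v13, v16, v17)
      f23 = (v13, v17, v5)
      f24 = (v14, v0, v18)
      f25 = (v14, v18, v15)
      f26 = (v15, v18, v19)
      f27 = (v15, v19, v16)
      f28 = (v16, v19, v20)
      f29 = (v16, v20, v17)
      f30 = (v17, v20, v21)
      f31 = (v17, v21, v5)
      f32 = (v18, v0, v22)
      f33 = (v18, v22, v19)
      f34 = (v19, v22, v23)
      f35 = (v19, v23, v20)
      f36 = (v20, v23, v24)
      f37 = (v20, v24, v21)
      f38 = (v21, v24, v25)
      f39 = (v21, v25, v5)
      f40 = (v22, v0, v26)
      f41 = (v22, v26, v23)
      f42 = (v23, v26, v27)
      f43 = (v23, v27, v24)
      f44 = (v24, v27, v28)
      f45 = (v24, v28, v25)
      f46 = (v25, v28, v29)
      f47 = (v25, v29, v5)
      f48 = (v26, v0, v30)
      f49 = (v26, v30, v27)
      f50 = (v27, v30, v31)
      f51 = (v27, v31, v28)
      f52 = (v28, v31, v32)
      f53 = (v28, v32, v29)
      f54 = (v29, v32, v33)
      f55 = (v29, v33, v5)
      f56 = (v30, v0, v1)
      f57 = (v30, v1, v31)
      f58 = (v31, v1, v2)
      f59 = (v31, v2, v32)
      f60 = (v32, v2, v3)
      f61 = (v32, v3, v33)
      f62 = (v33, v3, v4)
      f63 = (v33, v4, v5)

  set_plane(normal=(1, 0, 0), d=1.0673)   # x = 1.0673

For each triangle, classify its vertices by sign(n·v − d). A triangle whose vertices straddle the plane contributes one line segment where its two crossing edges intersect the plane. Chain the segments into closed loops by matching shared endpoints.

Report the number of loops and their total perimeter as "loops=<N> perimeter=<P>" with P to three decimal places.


loops=1 perimeter=7.516

Straddling triangles (18 of 64):
  (v1,v6,v2) [--+] → (1.0673, 0.404413, -1.00261)–(1.0673, 0, -1.23315)  len=0.4655
  (v2,v6,v7) [+-+] → (1.0673, 0.404413, -1.00261)–(1.0673, 1.0673, -0.624708)  len=0.7630
  (v3,v8,v4) [++-] → (1.0673, 0.68021, 0.845379)–(1.0673, 0, 1.23315)  len=0.7830
  (v4,v8,v9) [-+-] → (1.0673, 0.68021, 0.845379)–(1.0673, 1.0673, 0.624708)  len=0.4456
  (v6,v10,v7) [--+] → (1.0673, 1.11607, -0.557586)–(1.0673, 1.0673, -0.624708)  len=0.0830
  (v7,v10,v11) [+--] → (1.0673, 1.11607, -0.557586)–(1.0673, 1.14621, -0.5161)  len=0.0513
  (v7,v11,v8) [+-+] → (1.0673, 1.14621, -0.5161)–(1.0673, 1.14621, 0.464816)  len=0.9809
  (v8,v11,v12) [+--] → (1.0673, 1.14621, 0.464816)–(1.0673, 1.14621, 0.5161)  len=0.0513
  (v8,v12,v9) [+--] → (1.0673, 1.14621, 0.5161)–(1.0673, 1.0673, 0.624708)  len=0.1342
  (v27,v30,v31) [--+] → (1.0673, -1.0673, -0.624708)–(1.0673, -1.14621, -0.5161)  len=0.1342
  (v27,v31,v28) [-+-] → (1.0673, -1.14621, -0.5161)–(1.0673, -1.14621, -0.464816)  len=0.0513
  (v28,v31,v32) [-++] → (1.0673, -1.14621, -0.464816)–(1.0673, -1.14621, 0.5161)  len=0.9809
  (v28,v32,v29) [-+-] → (1.0673, -1.14621, 0.5161)–(1.0673, -1.11607, 0.557586)  len=0.0513
  (v29,v32,v33) [-+-] → (1.0673, -1.11607, 0.557586)–(1.0673, -1.0673, 0.624708)  len=0.0830
  (v30,v1,v31) [--+] → (1.0673, -0.68021, -0.845379)–(1.0673, -1.0673, -0.624708)  len=0.4456
  (v31,v1,v2) [+-+] → (1.0673, -0.68021, -0.845379)–(1.0673, 0, -1.23315)  len=0.7830
  (v32,v3,v33) [++-] → (1.0673, -0.404413, 1.00261)–(1.0673, -1.0673, 0.624708)  len=0.7630
  (v33,v3,v4) [-+-] → (1.0673, -0.404413, 1.00261)–(1.0673, 0, 1.23315)  len=0.4655

Chained into 1 loop(s):
  loop 1: 18 segments, perimeter = 7.5156
Total perimeter = 7.516


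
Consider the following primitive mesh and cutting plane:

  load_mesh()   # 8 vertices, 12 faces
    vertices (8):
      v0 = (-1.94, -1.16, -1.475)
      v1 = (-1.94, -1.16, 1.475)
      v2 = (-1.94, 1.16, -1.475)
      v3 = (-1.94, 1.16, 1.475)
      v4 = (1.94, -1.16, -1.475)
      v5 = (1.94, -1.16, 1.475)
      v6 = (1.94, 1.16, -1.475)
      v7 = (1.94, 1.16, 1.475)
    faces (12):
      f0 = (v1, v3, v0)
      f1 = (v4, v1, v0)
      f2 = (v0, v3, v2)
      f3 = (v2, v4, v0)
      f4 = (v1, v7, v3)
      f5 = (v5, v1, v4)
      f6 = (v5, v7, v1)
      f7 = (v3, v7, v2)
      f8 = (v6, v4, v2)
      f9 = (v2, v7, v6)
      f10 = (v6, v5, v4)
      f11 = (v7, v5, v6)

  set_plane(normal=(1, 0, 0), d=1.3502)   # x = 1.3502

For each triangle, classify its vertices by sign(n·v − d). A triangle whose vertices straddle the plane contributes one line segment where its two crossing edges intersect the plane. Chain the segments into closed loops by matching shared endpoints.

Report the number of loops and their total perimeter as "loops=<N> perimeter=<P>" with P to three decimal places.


Straddling triangles (8 of 12):
  (v4,v1,v0) [+--] → (1.3502, -1.16, -1.02657)–(1.3502, -1.16, -1.475)  len=0.4484
  (v2,v4,v0) [-+-] → (1.3502, -0.807336, -1.475)–(1.3502, -1.16, -1.475)  len=0.3527
  (v1,v7,v3) [-+-] → (1.3502, 0.807336, 1.475)–(1.3502, 1.16, 1.475)  len=0.3527
  (v5,v1,v4) [+-+] → (1.3502, -1.16, 1.475)–(1.3502, -1.16, -1.02657)  len=2.5016
  (v5,v7,v1) [++-] → (1.3502, 0.807336, 1.475)–(1.3502, -1.16, 1.475)  len=1.9673
  (v3,v7,v2) [-+-] → (1.3502, 1.16, 1.475)–(1.3502, 1.16, 1.02657)  len=0.4484
  (v6,v4,v2) [++-] → (1.3502, -0.807336, -1.475)–(1.3502, 1.16, -1.475)  len=1.9673
  (v2,v7,v6) [-++] → (1.3502, 1.16, 1.02657)–(1.3502, 1.16, -1.475)  len=2.5016

Chained into 1 loop(s):
  loop 1: 8 segments, perimeter = 10.5400
Total perimeter = 10.540

loops=1 perimeter=10.540


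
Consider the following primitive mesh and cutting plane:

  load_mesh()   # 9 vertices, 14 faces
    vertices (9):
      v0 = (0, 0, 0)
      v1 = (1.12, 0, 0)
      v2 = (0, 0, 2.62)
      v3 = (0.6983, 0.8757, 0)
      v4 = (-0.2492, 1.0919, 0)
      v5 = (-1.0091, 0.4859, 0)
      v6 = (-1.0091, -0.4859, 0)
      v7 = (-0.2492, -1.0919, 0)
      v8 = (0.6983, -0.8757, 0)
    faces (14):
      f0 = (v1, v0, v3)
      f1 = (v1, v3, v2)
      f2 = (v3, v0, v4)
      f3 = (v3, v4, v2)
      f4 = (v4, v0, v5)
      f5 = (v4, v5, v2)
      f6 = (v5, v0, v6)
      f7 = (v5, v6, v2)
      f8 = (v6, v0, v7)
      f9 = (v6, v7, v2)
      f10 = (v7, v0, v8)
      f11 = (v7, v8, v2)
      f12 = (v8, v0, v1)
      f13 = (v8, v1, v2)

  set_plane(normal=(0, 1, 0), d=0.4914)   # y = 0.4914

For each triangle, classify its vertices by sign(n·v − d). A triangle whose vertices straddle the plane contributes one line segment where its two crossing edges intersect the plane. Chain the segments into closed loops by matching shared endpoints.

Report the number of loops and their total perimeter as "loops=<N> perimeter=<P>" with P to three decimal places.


loops=1 perimeter=5.412

Straddling triangles (6 of 14):
  (v1,v0,v3) [--+] → (0.391852, 0.4914, 0)–(0.883363, 0.4914, 0)  len=0.4915
  (v1,v3,v2) [-+-] → (0.883363, 0.4914, 0)–(0.391852, 0.4914, 1.14978)  len=1.2504
  (v3,v0,v4) [+-+] → (0.391852, 0.4914, 0)–(-0.11215, 0.4914, 0)  len=0.5040
  (v3,v4,v2) [++-] → (-0.11215, 0.4914, 1.44089)–(0.391852, 0.4914, 1.14978)  len=0.5820
  (v4,v0,v5) [+--] → (-0.11215, 0.4914, 0)–(-1.0022, 0.4914, 0)  len=0.8901
  (v4,v5,v2) [+--] → (-1.0022, 0.4914, 0)–(-0.11215, 0.4914, 1.44089)  len=1.6936

Chained into 1 loop(s):
  loop 1: 6 segments, perimeter = 5.4117
Total perimeter = 5.412


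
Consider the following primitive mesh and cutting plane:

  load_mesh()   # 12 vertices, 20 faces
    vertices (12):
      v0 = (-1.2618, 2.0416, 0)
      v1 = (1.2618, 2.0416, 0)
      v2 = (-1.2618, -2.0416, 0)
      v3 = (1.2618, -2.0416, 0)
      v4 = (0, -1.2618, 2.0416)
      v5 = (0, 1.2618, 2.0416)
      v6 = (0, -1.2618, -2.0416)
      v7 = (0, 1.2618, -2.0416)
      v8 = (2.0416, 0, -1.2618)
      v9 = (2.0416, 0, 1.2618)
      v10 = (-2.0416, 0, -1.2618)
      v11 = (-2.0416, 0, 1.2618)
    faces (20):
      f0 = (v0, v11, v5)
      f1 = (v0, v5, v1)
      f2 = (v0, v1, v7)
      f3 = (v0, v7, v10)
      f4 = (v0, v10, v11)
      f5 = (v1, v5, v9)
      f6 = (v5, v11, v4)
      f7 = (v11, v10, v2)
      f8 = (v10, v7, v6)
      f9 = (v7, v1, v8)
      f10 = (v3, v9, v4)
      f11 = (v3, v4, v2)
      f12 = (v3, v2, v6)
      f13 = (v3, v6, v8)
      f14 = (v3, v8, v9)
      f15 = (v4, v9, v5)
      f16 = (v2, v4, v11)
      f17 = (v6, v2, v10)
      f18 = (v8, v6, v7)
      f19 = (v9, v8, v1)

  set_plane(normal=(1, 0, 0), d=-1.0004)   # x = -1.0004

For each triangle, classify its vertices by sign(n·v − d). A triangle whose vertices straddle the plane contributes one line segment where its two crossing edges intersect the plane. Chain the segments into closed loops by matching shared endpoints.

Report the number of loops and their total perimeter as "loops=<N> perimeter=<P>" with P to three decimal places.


loops=1 perimeter=11.380

Straddling triangles (10 of 20):
  (v0,v11,v5) [--+] → (-1.0004, 0.643508, 1.65949)–(-1.0004, 1.88005, 0.422947)  len=1.7487
  (v0,v5,v1) [-++] → (-1.0004, 1.88005, 0.422947)–(-1.0004, 2.0416, 0)  len=0.4527
  (v0,v1,v7) [-++] → (-1.0004, 2.0416, 0)–(-1.0004, 1.88005, -0.422947)  len=0.4527
  (v0,v7,v10) [-+-] → (-1.0004, 1.88005, -0.422947)–(-1.0004, 0.643508, -1.65949)  len=1.7487
  (v5,v11,v4) [+-+] → (-1.0004, 0.643508, 1.65949)–(-1.0004, -0.643508, 1.65949)  len=1.2870
  (v10,v7,v6) [-++] → (-1.0004, 0.643508, -1.65949)–(-1.0004, -0.643508, -1.65949)  len=1.2870
  (v3,v4,v2) [++-] → (-1.0004, -1.88005, 0.422947)–(-1.0004, -2.0416, 0)  len=0.4527
  (v3,v2,v6) [+-+] → (-1.0004, -2.0416, 0)–(-1.0004, -1.88005, -0.422947)  len=0.4527
  (v2,v4,v11) [-+-] → (-1.0004, -1.88005, 0.422947)–(-1.0004, -0.643508, 1.65949)  len=1.7487
  (v6,v2,v10) [+--] → (-1.0004, -1.88005, -0.422947)–(-1.0004, -0.643508, -1.65949)  len=1.7487

Chained into 1 loop(s):
  loop 1: 10 segments, perimeter = 11.3800
Total perimeter = 11.380


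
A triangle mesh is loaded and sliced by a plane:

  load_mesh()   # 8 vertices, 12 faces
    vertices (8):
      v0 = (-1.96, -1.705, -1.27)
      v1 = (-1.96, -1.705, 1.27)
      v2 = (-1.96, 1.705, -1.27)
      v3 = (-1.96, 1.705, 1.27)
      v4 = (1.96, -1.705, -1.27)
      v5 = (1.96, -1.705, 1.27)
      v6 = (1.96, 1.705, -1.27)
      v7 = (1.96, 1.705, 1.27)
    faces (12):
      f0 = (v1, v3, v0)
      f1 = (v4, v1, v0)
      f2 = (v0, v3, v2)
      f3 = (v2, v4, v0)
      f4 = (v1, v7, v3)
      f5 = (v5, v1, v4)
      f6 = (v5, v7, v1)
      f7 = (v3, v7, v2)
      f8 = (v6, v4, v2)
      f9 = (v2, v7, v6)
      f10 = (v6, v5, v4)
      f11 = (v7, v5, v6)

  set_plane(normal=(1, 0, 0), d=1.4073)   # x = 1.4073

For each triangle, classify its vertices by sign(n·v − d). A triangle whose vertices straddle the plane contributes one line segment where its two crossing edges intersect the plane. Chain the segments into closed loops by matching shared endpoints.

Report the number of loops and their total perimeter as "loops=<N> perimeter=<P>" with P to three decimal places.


loops=1 perimeter=11.900

Straddling triangles (8 of 12):
  (v4,v1,v0) [+--] → (1.4073, -1.705, -0.911873)–(1.4073, -1.705, -1.27)  len=0.3581
  (v2,v4,v0) [-+-] → (1.4073, -1.22421, -1.27)–(1.4073, -1.705, -1.27)  len=0.4808
  (v1,v7,v3) [-+-] → (1.4073, 1.22421, 1.27)–(1.4073, 1.705, 1.27)  len=0.4808
  (v5,v1,v4) [+-+] → (1.4073, -1.705, 1.27)–(1.4073, -1.705, -0.911873)  len=2.1819
  (v5,v7,v1) [++-] → (1.4073, 1.22421, 1.27)–(1.4073, -1.705, 1.27)  len=2.9292
  (v3,v7,v2) [-+-] → (1.4073, 1.705, 1.27)–(1.4073, 1.705, 0.911873)  len=0.3581
  (v6,v4,v2) [++-] → (1.4073, -1.22421, -1.27)–(1.4073, 1.705, -1.27)  len=2.9292
  (v2,v7,v6) [-++] → (1.4073, 1.705, 0.911873)–(1.4073, 1.705, -1.27)  len=2.1819

Chained into 1 loop(s):
  loop 1: 8 segments, perimeter = 11.9000
Total perimeter = 11.900


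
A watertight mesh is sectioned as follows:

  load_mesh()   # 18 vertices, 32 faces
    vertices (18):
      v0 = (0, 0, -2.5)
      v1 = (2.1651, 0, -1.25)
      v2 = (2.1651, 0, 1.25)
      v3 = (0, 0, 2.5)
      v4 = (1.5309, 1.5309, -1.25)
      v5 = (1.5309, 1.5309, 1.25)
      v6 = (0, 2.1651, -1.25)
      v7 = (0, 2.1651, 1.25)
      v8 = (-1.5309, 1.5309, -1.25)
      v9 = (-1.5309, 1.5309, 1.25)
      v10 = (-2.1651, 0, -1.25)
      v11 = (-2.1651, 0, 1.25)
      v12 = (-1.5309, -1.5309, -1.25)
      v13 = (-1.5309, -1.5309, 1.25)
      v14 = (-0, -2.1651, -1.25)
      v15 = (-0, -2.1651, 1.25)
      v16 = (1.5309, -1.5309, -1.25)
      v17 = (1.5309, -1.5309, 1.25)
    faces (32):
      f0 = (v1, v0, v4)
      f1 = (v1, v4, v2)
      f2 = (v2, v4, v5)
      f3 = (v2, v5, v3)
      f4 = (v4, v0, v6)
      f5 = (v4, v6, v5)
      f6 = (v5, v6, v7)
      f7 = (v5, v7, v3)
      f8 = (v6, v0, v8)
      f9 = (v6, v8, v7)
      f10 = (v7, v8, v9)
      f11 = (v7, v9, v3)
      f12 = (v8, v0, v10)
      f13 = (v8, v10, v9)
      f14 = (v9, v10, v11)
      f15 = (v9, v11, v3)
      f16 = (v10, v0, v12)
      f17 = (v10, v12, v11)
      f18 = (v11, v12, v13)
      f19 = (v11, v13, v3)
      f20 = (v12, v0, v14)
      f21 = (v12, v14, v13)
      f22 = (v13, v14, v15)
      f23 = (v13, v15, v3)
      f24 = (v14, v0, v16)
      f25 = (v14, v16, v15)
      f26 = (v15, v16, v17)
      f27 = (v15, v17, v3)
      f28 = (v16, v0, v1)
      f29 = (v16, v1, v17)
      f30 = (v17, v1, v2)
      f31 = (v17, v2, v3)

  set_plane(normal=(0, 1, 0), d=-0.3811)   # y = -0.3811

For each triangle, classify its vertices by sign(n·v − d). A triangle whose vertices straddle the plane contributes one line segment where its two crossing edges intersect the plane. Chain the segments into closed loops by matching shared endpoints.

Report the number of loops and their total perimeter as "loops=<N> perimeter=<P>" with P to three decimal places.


Straddling triangles (12 of 32):
  (v10,v0,v12) [++-] → (-0.3811, -0.3811, -2.18883)–(-2.00722, -0.3811, -1.25)  len=1.8777
  (v10,v12,v11) [+-+] → (-2.00722, -0.3811, -1.25)–(-2.00722, -0.3811, 0.627654)  len=1.8777
  (v11,v12,v13) [+--] → (-2.00722, -0.3811, 0.627654)–(-2.00722, -0.3811, 1.25)  len=0.6223
  (v11,v13,v3) [+-+] → (-2.00722, -0.3811, 1.25)–(-0.3811, -0.3811, 2.18883)  len=1.8777
  (v12,v0,v14) [-+-] → (-0.3811, -0.3811, -2.18883)–(0, -0.3811, -2.27998)  len=0.3918
  (v13,v15,v3) [--+] → (0, -0.3811, 2.27998)–(-0.3811, -0.3811, 2.18883)  len=0.3918
  (v14,v0,v16) [-+-] → (0, -0.3811, -2.27998)–(0.3811, -0.3811, -2.18883)  len=0.3918
  (v15,v17,v3) [--+] → (0.3811, -0.3811, 2.18883)–(0, -0.3811, 2.27998)  len=0.3918
  (v16,v0,v1) [-++] → (0.3811, -0.3811, -2.18883)–(2.00722, -0.3811, -1.25)  len=1.8777
  (v16,v1,v17) [-+-] → (2.00722, -0.3811, -1.25)–(2.00722, -0.3811, -0.627654)  len=0.6223
  (v17,v1,v2) [-++] → (2.00722, -0.3811, -0.627654)–(2.00722, -0.3811, 1.25)  len=1.8777
  (v17,v2,v3) [-++] → (2.00722, -0.3811, 1.25)–(0.3811, -0.3811, 2.18883)  len=1.8777

Chained into 1 loop(s):
  loop 1: 12 segments, perimeter = 14.0781
Total perimeter = 14.078

loops=1 perimeter=14.078


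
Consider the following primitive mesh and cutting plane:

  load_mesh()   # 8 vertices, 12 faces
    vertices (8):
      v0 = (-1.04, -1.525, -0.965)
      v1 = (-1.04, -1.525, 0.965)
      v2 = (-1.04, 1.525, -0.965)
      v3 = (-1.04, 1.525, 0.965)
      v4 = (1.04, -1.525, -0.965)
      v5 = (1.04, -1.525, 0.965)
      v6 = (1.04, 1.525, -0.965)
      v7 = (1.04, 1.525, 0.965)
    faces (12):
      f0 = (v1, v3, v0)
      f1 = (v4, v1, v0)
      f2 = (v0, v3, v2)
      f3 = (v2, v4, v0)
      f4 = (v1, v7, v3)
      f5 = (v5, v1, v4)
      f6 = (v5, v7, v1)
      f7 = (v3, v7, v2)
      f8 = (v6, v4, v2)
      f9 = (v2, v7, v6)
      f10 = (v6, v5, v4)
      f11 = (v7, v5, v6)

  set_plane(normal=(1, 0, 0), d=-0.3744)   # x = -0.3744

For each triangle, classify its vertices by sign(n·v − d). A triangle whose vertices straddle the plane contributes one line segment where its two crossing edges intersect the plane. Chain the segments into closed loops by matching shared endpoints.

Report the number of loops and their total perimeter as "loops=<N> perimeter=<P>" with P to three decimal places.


loops=1 perimeter=9.960

Straddling triangles (8 of 12):
  (v4,v1,v0) [+--] → (-0.3744, -1.525, 0.3474)–(-0.3744, -1.525, -0.965)  len=1.3124
  (v2,v4,v0) [-+-] → (-0.3744, 0.549, -0.965)–(-0.3744, -1.525, -0.965)  len=2.0740
  (v1,v7,v3) [-+-] → (-0.3744, -0.549, 0.965)–(-0.3744, 1.525, 0.965)  len=2.0740
  (v5,v1,v4) [+-+] → (-0.3744, -1.525, 0.965)–(-0.3744, -1.525, 0.3474)  len=0.6176
  (v5,v7,v1) [++-] → (-0.3744, -0.549, 0.965)–(-0.3744, -1.525, 0.965)  len=0.9760
  (v3,v7,v2) [-+-] → (-0.3744, 1.525, 0.965)–(-0.3744, 1.525, -0.3474)  len=1.3124
  (v6,v4,v2) [++-] → (-0.3744, 0.549, -0.965)–(-0.3744, 1.525, -0.965)  len=0.9760
  (v2,v7,v6) [-++] → (-0.3744, 1.525, -0.3474)–(-0.3744, 1.525, -0.965)  len=0.6176

Chained into 1 loop(s):
  loop 1: 8 segments, perimeter = 9.9600
Total perimeter = 9.960


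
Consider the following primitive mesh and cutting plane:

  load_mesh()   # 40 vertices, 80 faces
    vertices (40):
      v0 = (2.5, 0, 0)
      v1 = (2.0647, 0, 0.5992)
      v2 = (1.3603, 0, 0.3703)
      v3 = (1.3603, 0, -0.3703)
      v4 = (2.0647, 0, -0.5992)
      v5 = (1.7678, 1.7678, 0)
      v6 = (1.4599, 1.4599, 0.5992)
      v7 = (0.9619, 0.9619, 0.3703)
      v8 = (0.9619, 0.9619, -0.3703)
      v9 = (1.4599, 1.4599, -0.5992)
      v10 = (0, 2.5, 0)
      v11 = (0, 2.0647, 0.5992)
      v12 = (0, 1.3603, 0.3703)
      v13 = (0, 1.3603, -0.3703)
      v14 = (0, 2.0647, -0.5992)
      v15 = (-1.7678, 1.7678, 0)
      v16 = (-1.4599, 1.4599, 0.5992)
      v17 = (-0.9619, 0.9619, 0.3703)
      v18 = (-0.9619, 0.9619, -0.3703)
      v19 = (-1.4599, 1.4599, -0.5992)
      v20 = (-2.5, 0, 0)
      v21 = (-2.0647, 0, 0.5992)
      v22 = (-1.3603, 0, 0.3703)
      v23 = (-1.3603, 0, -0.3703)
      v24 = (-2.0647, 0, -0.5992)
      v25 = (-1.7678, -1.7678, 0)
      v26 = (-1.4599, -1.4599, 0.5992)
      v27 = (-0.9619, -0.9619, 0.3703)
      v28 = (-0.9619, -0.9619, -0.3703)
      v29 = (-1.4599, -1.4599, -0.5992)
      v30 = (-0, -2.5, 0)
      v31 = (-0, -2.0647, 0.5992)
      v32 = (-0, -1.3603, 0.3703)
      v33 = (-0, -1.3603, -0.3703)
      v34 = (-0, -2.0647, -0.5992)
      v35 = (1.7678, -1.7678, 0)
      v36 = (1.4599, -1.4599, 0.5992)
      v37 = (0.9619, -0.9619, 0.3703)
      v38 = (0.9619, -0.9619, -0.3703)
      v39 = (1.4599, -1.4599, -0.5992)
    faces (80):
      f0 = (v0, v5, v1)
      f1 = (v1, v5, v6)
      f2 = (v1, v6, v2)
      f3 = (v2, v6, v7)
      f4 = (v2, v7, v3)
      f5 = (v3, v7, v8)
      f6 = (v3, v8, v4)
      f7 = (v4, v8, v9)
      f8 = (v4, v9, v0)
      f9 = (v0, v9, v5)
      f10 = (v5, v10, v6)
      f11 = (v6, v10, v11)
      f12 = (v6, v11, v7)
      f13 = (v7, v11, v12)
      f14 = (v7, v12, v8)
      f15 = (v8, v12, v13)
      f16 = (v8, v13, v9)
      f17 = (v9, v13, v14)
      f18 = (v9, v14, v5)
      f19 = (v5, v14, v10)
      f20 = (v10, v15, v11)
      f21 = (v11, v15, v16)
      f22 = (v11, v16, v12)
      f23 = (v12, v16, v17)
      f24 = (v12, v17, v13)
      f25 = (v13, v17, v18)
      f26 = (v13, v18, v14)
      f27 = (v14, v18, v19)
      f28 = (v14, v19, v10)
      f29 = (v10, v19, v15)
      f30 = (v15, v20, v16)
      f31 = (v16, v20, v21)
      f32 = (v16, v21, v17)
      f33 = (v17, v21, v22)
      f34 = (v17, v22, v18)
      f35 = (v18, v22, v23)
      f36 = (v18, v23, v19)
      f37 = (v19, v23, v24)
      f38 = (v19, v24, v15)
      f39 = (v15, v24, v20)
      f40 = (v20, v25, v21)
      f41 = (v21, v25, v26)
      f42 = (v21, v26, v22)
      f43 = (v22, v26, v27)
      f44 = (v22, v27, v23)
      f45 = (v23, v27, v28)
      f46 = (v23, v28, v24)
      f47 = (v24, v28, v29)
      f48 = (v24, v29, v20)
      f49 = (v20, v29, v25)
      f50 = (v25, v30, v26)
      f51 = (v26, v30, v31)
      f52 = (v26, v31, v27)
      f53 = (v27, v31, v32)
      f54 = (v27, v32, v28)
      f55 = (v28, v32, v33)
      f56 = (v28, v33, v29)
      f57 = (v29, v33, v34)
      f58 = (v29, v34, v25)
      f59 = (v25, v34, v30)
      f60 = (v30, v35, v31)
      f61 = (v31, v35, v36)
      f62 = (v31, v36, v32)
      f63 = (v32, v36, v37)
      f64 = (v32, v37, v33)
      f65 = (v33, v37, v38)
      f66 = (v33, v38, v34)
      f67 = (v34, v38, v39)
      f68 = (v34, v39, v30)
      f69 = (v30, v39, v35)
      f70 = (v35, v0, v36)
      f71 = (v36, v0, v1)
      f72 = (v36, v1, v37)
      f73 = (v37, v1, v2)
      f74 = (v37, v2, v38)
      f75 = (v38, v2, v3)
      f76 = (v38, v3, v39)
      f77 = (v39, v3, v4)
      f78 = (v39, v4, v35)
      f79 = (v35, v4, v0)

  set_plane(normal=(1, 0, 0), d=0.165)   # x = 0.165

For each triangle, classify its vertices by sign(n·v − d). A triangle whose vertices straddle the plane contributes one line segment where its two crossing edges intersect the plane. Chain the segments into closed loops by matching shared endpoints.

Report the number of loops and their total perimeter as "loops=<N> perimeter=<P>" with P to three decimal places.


loops=2 perimeter=7.406

Straddling triangles (20 of 80):
  (v5,v10,v6) [+-+] → (0.165, 2.43166, 0)–(0.165, 2.38245, 0.0677224)  len=0.0837
  (v6,v10,v11) [+--] → (0.165, 2.38245, 0.0677224)–(0.165, 1.99634, 0.5992)  len=0.6569
  (v6,v11,v7) [+-+] → (0.165, 1.99634, 0.5992)–(0.165, 1.87553, 0.559936)  len=0.1270
  (v7,v11,v12) [+--] → (0.165, 1.87553, 0.559936)–(0.165, 1.29196, 0.3703)  len=0.6136
  (v7,v12,v8) [+-+] → (0.165, 1.29196, 0.3703)–(0.165, 1.29196, 0.243261)  len=0.1270
  (v8,v12,v13) [+--] → (0.165, 1.29196, 0.243261)–(0.165, 1.29196, -0.3703)  len=0.6136
  (v8,v13,v9) [+-+] → (0.165, 1.29196, -0.3703)–(0.165, 1.37156, -0.396171)  len=0.0837
  (v9,v13,v14) [+--] → (0.165, 1.37156, -0.396171)–(0.165, 1.99634, -0.5992)  len=0.6569
  (v9,v14,v5) [+-+] → (0.165, 1.99634, -0.5992)–(0.165, 2.03699, -0.543273)  len=0.0691
  (v5,v14,v10) [+--] → (0.165, 2.03699, -0.543273)–(0.165, 2.43166, 0)  len=0.6715
  (v30,v35,v31) [-+-] → (0.165, -2.43166, 0)–(0.165, -2.03699, 0.543273)  len=0.6715
  (v31,v35,v36) [-++] → (0.165, -2.03699, 0.543273)–(0.165, -1.99634, 0.5992)  len=0.0691
  (v31,v36,v32) [-+-] → (0.165, -1.99634, 0.5992)–(0.165, -1.37156, 0.396171)  len=0.6569
  (v32,v36,v37) [-++] → (0.165, -1.37156, 0.396171)–(0.165, -1.29196, 0.3703)  len=0.0837
  (v32,v37,v33) [-+-] → (0.165, -1.29196, 0.3703)–(0.165, -1.29196, -0.243261)  len=0.6136
  (v33,v37,v38) [-++] → (0.165, -1.29196, -0.243261)–(0.165, -1.29196, -0.3703)  len=0.1270
  (v33,v38,v34) [-+-] → (0.165, -1.29196, -0.3703)–(0.165, -1.87553, -0.559936)  len=0.6136
  (v34,v38,v39) [-++] → (0.165, -1.87553, -0.559936)–(0.165, -1.99634, -0.5992)  len=0.1270
  (v34,v39,v30) [-+-] → (0.165, -1.99634, -0.5992)–(0.165, -2.38245, -0.0677224)  len=0.6569
  (v30,v39,v35) [-++] → (0.165, -2.38245, -0.0677224)–(0.165, -2.43166, 0)  len=0.0837

Chained into 2 loop(s):
  loop 1: 10 segments, perimeter = 3.7032
  loop 2: 10 segments, perimeter = 3.7032
Total perimeter = 7.406


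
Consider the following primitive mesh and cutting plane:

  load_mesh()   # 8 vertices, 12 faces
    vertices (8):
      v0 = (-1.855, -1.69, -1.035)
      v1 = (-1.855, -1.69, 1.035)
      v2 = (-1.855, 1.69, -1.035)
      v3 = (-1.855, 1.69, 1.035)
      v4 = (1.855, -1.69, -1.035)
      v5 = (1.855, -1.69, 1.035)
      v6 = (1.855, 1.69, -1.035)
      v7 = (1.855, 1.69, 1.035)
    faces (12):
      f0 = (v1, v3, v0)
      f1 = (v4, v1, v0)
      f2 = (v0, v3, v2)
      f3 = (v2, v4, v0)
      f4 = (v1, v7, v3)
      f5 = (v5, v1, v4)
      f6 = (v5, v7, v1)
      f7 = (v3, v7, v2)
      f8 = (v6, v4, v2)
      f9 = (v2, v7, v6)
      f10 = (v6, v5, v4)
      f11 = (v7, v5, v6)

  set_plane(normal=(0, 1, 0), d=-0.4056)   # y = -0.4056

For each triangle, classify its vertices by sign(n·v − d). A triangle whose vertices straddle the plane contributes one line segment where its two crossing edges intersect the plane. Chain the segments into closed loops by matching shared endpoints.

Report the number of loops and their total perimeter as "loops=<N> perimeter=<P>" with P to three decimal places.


loops=1 perimeter=11.560

Straddling triangles (8 of 12):
  (v1,v3,v0) [-+-] → (-1.855, -0.4056, 1.035)–(-1.855, -0.4056, -0.2484)  len=1.2834
  (v0,v3,v2) [-++] → (-1.855, -0.4056, -0.2484)–(-1.855, -0.4056, -1.035)  len=0.7866
  (v2,v4,v0) [+--] → (0.4452, -0.4056, -1.035)–(-1.855, -0.4056, -1.035)  len=2.3002
  (v1,v7,v3) [-++] → (-0.4452, -0.4056, 1.035)–(-1.855, -0.4056, 1.035)  len=1.4098
  (v5,v7,v1) [-+-] → (1.855, -0.4056, 1.035)–(-0.4452, -0.4056, 1.035)  len=2.3002
  (v6,v4,v2) [+-+] → (1.855, -0.4056, -1.035)–(0.4452, -0.4056, -1.035)  len=1.4098
  (v6,v5,v4) [+--] → (1.855, -0.4056, 0.2484)–(1.855, -0.4056, -1.035)  len=1.2834
  (v7,v5,v6) [+-+] → (1.855, -0.4056, 1.035)–(1.855, -0.4056, 0.2484)  len=0.7866

Chained into 1 loop(s):
  loop 1: 8 segments, perimeter = 11.5600
Total perimeter = 11.560


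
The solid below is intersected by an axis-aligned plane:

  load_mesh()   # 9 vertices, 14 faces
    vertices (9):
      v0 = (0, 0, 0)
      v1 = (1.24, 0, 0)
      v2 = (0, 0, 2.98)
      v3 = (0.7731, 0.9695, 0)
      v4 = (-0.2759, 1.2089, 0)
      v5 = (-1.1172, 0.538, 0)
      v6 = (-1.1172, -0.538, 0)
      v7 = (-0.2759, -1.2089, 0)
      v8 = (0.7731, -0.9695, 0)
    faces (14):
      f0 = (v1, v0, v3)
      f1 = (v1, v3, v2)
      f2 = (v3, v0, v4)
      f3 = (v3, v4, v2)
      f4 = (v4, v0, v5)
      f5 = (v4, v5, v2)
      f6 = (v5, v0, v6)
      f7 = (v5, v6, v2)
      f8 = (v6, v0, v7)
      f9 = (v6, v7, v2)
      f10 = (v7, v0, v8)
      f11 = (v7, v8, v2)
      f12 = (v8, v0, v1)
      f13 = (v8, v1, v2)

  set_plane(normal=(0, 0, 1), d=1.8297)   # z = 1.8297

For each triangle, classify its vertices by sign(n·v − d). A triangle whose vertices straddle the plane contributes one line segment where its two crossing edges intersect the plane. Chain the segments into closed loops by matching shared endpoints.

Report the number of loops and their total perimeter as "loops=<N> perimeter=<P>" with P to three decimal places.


loops=1 perimeter=2.907

Straddling triangles (7 of 14):
  (v1,v3,v2) [--+] → (0.298422, 0.374234, 1.8297)–(0.478648, 0, 1.8297)  len=0.4154
  (v3,v4,v2) [--+] → (-0.106499, 0.466644, 1.8297)–(0.298422, 0.374234, 1.8297)  len=0.4153
  (v4,v5,v2) [--+] → (-0.431247, 0.207672, 1.8297)–(-0.106499, 0.466644, 1.8297)  len=0.4154
  (v5,v6,v2) [--+] → (-0.431247, -0.207672, 1.8297)–(-0.431247, 0.207672, 1.8297)  len=0.4153
  (v6,v7,v2) [--+] → (-0.106499, -0.466644, 1.8297)–(-0.431247, -0.207672, 1.8297)  len=0.4154
  (v7,v8,v2) [--+] → (0.298422, -0.374234, 1.8297)–(-0.106499, -0.466644, 1.8297)  len=0.4153
  (v8,v1,v2) [--+] → (0.478648, 0, 1.8297)–(0.298422, -0.374234, 1.8297)  len=0.4154

Chained into 1 loop(s):
  loop 1: 7 segments, perimeter = 2.9075
Total perimeter = 2.907


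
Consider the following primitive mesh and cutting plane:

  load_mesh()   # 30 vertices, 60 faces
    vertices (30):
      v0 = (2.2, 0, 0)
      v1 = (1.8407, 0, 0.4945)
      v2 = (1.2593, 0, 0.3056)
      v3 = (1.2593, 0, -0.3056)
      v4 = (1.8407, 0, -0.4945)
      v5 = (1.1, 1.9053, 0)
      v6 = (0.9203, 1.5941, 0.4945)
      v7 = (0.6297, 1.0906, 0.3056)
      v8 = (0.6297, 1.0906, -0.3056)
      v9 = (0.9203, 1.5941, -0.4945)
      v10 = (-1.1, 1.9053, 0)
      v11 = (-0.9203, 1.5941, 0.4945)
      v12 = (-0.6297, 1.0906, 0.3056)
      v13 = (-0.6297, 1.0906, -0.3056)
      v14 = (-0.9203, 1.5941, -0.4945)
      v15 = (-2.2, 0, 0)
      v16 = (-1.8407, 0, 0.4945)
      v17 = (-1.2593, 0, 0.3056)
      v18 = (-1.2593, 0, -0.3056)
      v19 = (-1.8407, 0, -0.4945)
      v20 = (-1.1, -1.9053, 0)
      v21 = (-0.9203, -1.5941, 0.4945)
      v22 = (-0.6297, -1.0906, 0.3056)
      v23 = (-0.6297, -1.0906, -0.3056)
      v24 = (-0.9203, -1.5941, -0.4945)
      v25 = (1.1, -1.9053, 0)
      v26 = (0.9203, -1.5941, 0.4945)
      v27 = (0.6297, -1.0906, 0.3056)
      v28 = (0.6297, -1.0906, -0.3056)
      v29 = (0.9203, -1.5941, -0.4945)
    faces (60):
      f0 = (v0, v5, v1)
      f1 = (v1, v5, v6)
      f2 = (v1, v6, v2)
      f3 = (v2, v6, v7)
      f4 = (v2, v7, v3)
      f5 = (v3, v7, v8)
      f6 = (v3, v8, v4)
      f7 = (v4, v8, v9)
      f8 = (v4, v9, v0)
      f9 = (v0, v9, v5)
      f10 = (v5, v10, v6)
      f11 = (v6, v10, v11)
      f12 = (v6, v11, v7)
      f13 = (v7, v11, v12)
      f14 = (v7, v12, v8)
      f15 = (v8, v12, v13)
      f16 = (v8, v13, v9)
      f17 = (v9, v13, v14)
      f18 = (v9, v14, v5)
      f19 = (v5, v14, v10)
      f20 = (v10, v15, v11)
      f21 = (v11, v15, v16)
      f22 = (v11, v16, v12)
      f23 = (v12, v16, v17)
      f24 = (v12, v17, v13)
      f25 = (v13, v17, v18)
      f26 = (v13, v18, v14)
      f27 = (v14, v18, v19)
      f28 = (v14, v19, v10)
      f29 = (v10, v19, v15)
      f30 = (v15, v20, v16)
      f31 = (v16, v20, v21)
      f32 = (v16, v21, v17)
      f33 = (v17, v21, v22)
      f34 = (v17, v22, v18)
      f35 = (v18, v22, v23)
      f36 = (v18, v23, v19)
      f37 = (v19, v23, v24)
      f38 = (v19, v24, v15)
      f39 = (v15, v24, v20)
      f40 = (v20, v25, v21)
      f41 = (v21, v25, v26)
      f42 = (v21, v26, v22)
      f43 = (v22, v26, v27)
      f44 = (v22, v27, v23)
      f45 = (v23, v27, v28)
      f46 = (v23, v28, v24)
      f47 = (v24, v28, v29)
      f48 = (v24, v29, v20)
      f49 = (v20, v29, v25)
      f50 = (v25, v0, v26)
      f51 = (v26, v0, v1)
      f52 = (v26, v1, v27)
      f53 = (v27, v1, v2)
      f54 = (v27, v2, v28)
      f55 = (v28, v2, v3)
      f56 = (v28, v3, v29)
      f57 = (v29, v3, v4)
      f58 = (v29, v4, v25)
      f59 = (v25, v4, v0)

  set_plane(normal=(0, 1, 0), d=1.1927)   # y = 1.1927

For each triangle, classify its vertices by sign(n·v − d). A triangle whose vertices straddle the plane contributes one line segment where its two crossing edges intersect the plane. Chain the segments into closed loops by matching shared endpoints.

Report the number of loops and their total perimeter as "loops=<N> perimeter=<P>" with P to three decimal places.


Straddling triangles (18 of 60):
  (v0,v5,v1) [-+-] → (1.51141, 1.1927, 0)–(1.37703, 1.1927, 0.184948)  len=0.2286
  (v1,v5,v6) [-++] → (1.37703, 1.1927, 0.184948)–(1.15206, 1.1927, 0.4945)  len=0.3827
  (v1,v6,v2) [-+-] → (1.15206, 1.1927, 0.4945)–(1.00566, 1.1927, 0.446934)  len=0.1539
  (v2,v6,v7) [-+-] → (1.00566, 1.1927, 0.446934)–(0.688628, 1.1927, 0.343905)  len=0.3334
  (v4,v8,v9) [--+] → (0.688628, 1.1927, -0.343905)–(1.15206, 1.1927, -0.4945)  len=0.4873
  (v4,v9,v0) [-+-] → (1.15206, 1.1927, -0.4945)–(1.24253, 1.1927, -0.369983)  len=0.1539
  (v0,v9,v5) [-++] → (1.24253, 1.1927, -0.369983)–(1.51141, 1.1927, 0)  len=0.4574
  (v6,v11,v7) [++-] → (0.31539, 1.1927, 0.343905)–(0.688628, 1.1927, 0.343905)  len=0.3732
  (v7,v11,v12) [-+-] → (0.31539, 1.1927, 0.343905)–(-0.688628, 1.1927, 0.343905)  len=1.0040
  (v8,v13,v9) [--+] → (-0.31539, 1.1927, -0.343905)–(0.688628, 1.1927, -0.343905)  len=1.0040
  (v9,v13,v14) [+-+] → (-0.31539, 1.1927, -0.343905)–(-0.688628, 1.1927, -0.343905)  len=0.3732
  (v10,v15,v11) [+-+] → (-1.51141, 1.1927, 0)–(-1.24253, 1.1927, 0.369983)  len=0.4574
  (v11,v15,v16) [+--] → (-1.24253, 1.1927, 0.369983)–(-1.15206, 1.1927, 0.4945)  len=0.1539
  (v11,v16,v12) [+--] → (-1.15206, 1.1927, 0.4945)–(-0.688628, 1.1927, 0.343905)  len=0.4873
  (v13,v18,v14) [--+] → (-1.00566, 1.1927, -0.446934)–(-0.688628, 1.1927, -0.343905)  len=0.3334
  (v14,v18,v19) [+--] → (-1.00566, 1.1927, -0.446934)–(-1.15206, 1.1927, -0.4945)  len=0.1539
  (v14,v19,v10) [+-+] → (-1.15206, 1.1927, -0.4945)–(-1.37703, 1.1927, -0.184948)  len=0.3827
  (v10,v19,v15) [+--] → (-1.37703, 1.1927, -0.184948)–(-1.51141, 1.1927, 0)  len=0.2286

Chained into 1 loop(s):
  loop 1: 18 segments, perimeter = 7.1488
Total perimeter = 7.149

loops=1 perimeter=7.149


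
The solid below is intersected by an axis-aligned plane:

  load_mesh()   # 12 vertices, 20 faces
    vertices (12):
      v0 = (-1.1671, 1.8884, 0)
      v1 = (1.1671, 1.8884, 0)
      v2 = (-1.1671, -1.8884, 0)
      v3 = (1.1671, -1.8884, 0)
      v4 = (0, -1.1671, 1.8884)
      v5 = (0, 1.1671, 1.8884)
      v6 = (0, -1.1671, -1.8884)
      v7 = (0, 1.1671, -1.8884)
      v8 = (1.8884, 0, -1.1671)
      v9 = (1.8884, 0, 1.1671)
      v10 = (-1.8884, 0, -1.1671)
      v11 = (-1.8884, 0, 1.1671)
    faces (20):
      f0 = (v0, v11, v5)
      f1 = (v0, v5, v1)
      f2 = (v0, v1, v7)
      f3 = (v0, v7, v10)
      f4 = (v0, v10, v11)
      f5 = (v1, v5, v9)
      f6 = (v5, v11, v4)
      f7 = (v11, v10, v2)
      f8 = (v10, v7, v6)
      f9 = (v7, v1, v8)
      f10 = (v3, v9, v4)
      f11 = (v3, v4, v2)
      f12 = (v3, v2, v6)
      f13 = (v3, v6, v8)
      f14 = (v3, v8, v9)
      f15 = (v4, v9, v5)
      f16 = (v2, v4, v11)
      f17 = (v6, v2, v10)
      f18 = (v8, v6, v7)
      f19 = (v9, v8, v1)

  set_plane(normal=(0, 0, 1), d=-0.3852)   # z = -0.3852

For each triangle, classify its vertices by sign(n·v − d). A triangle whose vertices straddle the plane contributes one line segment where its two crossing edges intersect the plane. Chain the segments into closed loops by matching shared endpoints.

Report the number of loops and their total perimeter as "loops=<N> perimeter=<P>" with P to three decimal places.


loops=1 perimeter=11.827

Straddling triangles (10 of 20):
  (v0,v1,v7) [++-] → (0.929032, 1.74127, -0.3852)–(-0.929032, 1.74127, -0.3852)  len=1.8581
  (v0,v7,v10) [+--] → (-0.929032, 1.74127, -0.3852)–(-1.40516, 1.26514, -0.3852)  len=0.6734
  (v0,v10,v11) [+-+] → (-1.40516, 1.26514, -0.3852)–(-1.8884, 0, -0.3852)  len=1.3543
  (v11,v10,v2) [+-+] → (-1.8884, 0, -0.3852)–(-1.40516, -1.26514, -0.3852)  len=1.3543
  (v7,v1,v8) [-+-] → (0.929032, 1.74127, -0.3852)–(1.40516, 1.26514, -0.3852)  len=0.6734
  (v3,v2,v6) [++-] → (-0.929032, -1.74127, -0.3852)–(0.929032, -1.74127, -0.3852)  len=1.8581
  (v3,v6,v8) [+--] → (0.929032, -1.74127, -0.3852)–(1.40516, -1.26514, -0.3852)  len=0.6734
  (v3,v8,v9) [+-+] → (1.40516, -1.26514, -0.3852)–(1.8884, 0, -0.3852)  len=1.3543
  (v6,v2,v10) [-+-] → (-0.929032, -1.74127, -0.3852)–(-1.40516, -1.26514, -0.3852)  len=0.6734
  (v9,v8,v1) [+-+] → (1.8884, 0, -0.3852)–(1.40516, 1.26514, -0.3852)  len=1.3543

Chained into 1 loop(s):
  loop 1: 10 segments, perimeter = 11.8267
Total perimeter = 11.827


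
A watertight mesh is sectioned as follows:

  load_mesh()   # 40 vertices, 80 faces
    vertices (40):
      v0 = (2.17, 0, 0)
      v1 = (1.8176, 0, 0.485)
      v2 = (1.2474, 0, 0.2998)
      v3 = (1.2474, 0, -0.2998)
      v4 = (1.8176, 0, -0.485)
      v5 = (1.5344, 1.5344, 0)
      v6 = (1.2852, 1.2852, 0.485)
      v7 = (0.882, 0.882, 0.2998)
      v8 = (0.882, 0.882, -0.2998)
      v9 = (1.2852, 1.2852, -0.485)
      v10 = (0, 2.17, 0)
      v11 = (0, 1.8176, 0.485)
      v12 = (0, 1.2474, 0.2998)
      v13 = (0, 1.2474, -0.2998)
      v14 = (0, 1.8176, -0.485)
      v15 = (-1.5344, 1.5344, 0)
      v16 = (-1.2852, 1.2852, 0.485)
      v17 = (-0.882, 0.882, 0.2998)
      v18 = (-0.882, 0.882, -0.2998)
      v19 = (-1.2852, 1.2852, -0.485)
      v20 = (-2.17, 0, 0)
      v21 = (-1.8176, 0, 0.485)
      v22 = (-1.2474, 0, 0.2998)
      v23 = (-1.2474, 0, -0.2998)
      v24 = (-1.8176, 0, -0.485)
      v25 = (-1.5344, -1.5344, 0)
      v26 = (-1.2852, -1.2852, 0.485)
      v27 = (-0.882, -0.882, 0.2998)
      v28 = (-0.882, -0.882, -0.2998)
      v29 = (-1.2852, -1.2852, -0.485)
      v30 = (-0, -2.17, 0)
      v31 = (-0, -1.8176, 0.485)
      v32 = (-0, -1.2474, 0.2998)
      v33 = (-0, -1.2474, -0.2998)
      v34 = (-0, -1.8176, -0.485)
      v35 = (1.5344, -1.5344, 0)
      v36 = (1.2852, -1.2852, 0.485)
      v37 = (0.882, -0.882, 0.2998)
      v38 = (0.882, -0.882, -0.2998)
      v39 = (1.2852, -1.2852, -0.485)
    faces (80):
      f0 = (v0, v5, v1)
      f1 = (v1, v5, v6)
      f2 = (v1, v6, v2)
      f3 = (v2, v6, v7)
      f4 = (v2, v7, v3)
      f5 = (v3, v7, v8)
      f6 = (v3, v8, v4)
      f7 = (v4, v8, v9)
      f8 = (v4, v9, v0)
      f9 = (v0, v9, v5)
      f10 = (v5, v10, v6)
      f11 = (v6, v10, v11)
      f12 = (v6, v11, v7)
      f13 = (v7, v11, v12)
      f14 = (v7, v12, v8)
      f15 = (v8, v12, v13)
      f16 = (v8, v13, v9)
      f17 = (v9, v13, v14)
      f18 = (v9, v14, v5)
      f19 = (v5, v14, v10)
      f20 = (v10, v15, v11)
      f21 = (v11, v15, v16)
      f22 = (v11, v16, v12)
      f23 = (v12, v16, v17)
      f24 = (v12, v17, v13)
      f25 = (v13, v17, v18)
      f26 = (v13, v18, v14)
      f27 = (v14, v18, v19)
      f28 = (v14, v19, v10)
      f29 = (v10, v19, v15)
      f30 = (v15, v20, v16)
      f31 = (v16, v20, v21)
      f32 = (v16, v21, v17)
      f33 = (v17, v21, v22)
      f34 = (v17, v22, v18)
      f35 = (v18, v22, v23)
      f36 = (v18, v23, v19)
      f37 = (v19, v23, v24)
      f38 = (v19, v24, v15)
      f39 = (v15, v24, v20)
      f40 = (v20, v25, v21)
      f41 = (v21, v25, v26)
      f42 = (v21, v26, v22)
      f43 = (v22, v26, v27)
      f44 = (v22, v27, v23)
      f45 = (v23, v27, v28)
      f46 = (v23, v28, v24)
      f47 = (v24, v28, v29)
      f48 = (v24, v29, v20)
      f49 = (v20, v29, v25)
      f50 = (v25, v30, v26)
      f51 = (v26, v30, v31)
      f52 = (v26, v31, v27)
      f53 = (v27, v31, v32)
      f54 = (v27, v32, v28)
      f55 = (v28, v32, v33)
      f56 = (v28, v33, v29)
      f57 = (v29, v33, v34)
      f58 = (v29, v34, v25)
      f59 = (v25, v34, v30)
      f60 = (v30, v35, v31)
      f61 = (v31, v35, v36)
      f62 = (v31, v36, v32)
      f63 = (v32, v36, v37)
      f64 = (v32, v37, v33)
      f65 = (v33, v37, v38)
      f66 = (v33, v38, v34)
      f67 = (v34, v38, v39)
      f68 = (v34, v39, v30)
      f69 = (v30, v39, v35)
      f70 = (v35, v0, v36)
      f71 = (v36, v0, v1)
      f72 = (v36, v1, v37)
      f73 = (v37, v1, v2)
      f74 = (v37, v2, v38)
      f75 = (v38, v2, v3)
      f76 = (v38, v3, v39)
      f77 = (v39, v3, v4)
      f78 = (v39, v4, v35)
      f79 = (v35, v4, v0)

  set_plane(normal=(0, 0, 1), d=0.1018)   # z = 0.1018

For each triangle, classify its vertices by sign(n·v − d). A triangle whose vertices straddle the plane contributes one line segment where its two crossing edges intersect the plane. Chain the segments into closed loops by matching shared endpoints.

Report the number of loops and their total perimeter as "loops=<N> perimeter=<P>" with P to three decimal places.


Straddling triangles (32 of 80):
  (v0,v5,v1) [--+] → (1.59384, 1.21233, 0.1018)–(2.09603, 0, 0.1018)  len=1.3122
  (v1,v5,v6) [+-+] → (1.59384, 1.21233, 0.1018)–(1.48209, 1.48209, 0.1018)  len=0.2920
  (v2,v7,v3) [++-] → (1.00266, 0.590746, 0.1018)–(1.2474, 0, 0.1018)  len=0.6394
  (v3,v7,v8) [-+-] → (1.00266, 0.590746, 0.1018)–(0.882, 0.882, 0.1018)  len=0.3153
  (v5,v10,v6) [--+] → (0.26976, 1.98428, 0.1018)–(1.48209, 1.48209, 0.1018)  len=1.3122
  (v6,v10,v11) [+-+] → (0.26976, 1.98428, 0.1018)–(0, 2.09603, 0.1018)  len=0.2920
  (v7,v12,v8) [++-] → (0.291254, 1.12674, 0.1018)–(0.882, 0.882, 0.1018)  len=0.6394
  (v8,v12,v13) [-+-] → (0.291254, 1.12674, 0.1018)–(0, 1.2474, 0.1018)  len=0.3153
  (v10,v15,v11) [--+] → (-1.21233, 1.59384, 0.1018)–(0, 2.09603, 0.1018)  len=1.3122
  (v11,v15,v16) [+-+] → (-1.21233, 1.59384, 0.1018)–(-1.48209, 1.48209, 0.1018)  len=0.2920
  (v12,v17,v13) [++-] → (-0.590746, 1.00266, 0.1018)–(0, 1.2474, 0.1018)  len=0.6394
  (v13,v17,v18) [-+-] → (-0.590746, 1.00266, 0.1018)–(-0.882, 0.882, 0.1018)  len=0.3153
  (v15,v20,v16) [--+] → (-1.98428, 0.26976, 0.1018)–(-1.48209, 1.48209, 0.1018)  len=1.3122
  (v16,v20,v21) [+-+] → (-1.98428, 0.26976, 0.1018)–(-2.09603, 0, 0.1018)  len=0.2920
  (v17,v22,v18) [++-] → (-1.12674, 0.291254, 0.1018)–(-0.882, 0.882, 0.1018)  len=0.6394
  (v18,v22,v23) [-+-] → (-1.12674, 0.291254, 0.1018)–(-1.2474, 0, 0.1018)  len=0.3153
  (v20,v25,v21) [--+] → (-1.59384, -1.21233, 0.1018)–(-2.09603, 0, 0.1018)  len=1.3122
  (v21,v25,v26) [+-+] → (-1.59384, -1.21233, 0.1018)–(-1.48209, -1.48209, 0.1018)  len=0.2920
  (v22,v27,v23) [++-] → (-1.00266, -0.590746, 0.1018)–(-1.2474, 0, 0.1018)  len=0.6394
  (v23,v27,v28) [-+-] → (-1.00266, -0.590746, 0.1018)–(-0.882, -0.882, 0.1018)  len=0.3153
  (v25,v30,v26) [--+] → (-0.26976, -1.98428, 0.1018)–(-1.48209, -1.48209, 0.1018)  len=1.3122
  (v26,v30,v31) [+-+] → (-0.26976, -1.98428, 0.1018)–(0, -2.09603, 0.1018)  len=0.2920
  (v27,v32,v28) [++-] → (-0.291254, -1.12674, 0.1018)–(-0.882, -0.882, 0.1018)  len=0.6394
  (v28,v32,v33) [-+-] → (-0.291254, -1.12674, 0.1018)–(0, -1.2474, 0.1018)  len=0.3153
  (v30,v35,v31) [--+] → (1.21233, -1.59384, 0.1018)–(0, -2.09603, 0.1018)  len=1.3122
  (v31,v35,v36) [+-+] → (1.21233, -1.59384, 0.1018)–(1.48209, -1.48209, 0.1018)  len=0.2920
  (v32,v37,v33) [++-] → (0.590746, -1.00266, 0.1018)–(0, -1.2474, 0.1018)  len=0.6394
  (v33,v37,v38) [-+-] → (0.590746, -1.00266, 0.1018)–(0.882, -0.882, 0.1018)  len=0.3153
  (v35,v0,v36) [--+] → (1.98428, -0.26976, 0.1018)–(1.48209, -1.48209, 0.1018)  len=1.3122
  (v36,v0,v1) [+-+] → (1.98428, -0.26976, 0.1018)–(2.09603, 0, 0.1018)  len=0.2920
  (v37,v2,v38) [++-] → (1.12674, -0.291254, 0.1018)–(0.882, -0.882, 0.1018)  len=0.6394
  (v38,v2,v3) [-+-] → (1.12674, -0.291254, 0.1018)–(1.2474, 0, 0.1018)  len=0.3153

Chained into 2 loop(s):
  loop 1: 16 segments, perimeter = 12.8338
  loop 2: 16 segments, perimeter = 7.6376
Total perimeter = 20.471

loops=2 perimeter=20.471
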